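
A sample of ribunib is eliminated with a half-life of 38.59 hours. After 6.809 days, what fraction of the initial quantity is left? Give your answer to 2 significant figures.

0.053

6.809 days = 163.416 hours.
n = 163.416/38.59 ≈ 4.2347 half-lives.
Fraction remaining = (1/2)^4.2347 ≈ 0.053117.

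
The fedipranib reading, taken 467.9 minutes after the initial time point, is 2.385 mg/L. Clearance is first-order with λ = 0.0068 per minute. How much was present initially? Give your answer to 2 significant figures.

57 mg/L

t½ = ln 2 / λ = 0.69315 / 0.0068 ≈ 101.93 minutes.
Number of half-lives elapsed: n = 467.9/101.93 ≈ 4.5903.
A₀ = A × 2^n = 2.385 × 2^4.5903 = 2.385 × 24.088 ≈ 57.45 mg/L.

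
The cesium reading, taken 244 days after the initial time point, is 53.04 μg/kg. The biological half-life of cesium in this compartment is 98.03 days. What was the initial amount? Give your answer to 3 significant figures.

298 μg/kg

Number of half-lives elapsed: n = 244/98.03 ≈ 2.489.
A₀ = A × 2^n = 53.04 × 2^2.489 = 53.04 × 5.614 ≈ 297.77 μg/kg.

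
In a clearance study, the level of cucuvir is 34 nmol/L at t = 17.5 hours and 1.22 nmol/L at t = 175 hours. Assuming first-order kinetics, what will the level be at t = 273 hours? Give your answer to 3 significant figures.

0.154 nmol/L

Over Δt = 175 − 17.5 = 157.5 hours, the level fell by a factor of 34/1.22 ≈ 27.869.
n = log₂(27.869) ≈ 4.8006 half-lives, so t½ = 157.5/4.8006 ≈ 32.809 hours.
From t = 175 to t = 273: 1.22 × (1/2)^((273−175)/32.809) ≈ 0.15388 nmol/L.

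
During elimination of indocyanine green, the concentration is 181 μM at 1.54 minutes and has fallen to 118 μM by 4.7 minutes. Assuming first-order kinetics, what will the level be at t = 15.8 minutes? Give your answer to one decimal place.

26.3 μM

Over Δt = 4.7 − 1.54 = 3.16 minutes, the level fell by a factor of 181/118 ≈ 1.5339.
n = log₂(1.5339) ≈ 0.6172 half-lives, so t½ = 3.16/0.6172 ≈ 5.1199 minutes.
From t = 4.7 to t = 15.8: 118 × (1/2)^((15.8−4.7)/5.1199) ≈ 26.257 μM.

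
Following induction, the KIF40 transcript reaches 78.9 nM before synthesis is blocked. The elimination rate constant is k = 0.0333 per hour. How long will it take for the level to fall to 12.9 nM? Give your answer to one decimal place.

54.4 hours

t½ = ln 2 / k = 0.69315 / 0.0333 ≈ 20.815 hours.
Fraction remaining = 12.9/78.9 ≈ 0.1635.
n = log₂(78.9/12.9) = ln(6.1163)/ln 2 ≈ 2.6127 half-lives.
t = n × t½ = 2.6127 × 20.815 ≈ 54.383 hours.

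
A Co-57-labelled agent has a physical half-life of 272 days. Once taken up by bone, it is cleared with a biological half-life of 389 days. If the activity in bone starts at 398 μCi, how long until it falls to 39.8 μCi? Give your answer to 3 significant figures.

532 days

1/t_eff = 1/t_phys + 1/t_biol = 1/272 + 1/389 = 0.0062472 per day.
t_eff = 272 × 389 / (272 + 389) ≈ 160.07 days.
n = log₂(398/39.8) ≈ 3.3219; t = 3.3219 × 160.07 ≈ 531.75 days.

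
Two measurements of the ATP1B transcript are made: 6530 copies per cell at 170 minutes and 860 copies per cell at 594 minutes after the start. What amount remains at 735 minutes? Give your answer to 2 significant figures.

Over Δt = 594 − 170 = 424 minutes, the level fell by a factor of 6530/860 ≈ 7.593.
n = log₂(7.593) ≈ 2.9247 half-lives, so t½ = 424/2.9247 ≈ 144.97 minutes.
From t = 594 to t = 735: 860 × (1/2)^((735−594)/144.97) ≈ 438.25 copies per cell.

440 copies per cell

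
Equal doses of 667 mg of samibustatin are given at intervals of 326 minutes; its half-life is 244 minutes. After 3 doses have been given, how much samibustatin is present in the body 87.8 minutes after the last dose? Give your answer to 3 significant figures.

The 3 doses were given 739.8, 413.8, 87.8 minutes ago.
Total = 667·(1/2)^(739.8/244) + 667·(1/2)^(413.8/244) + 667·(1/2)^(87.8/244)
      = 81.548 + 205.88 + 519.76 ≈ 807.19 mg.

807 mg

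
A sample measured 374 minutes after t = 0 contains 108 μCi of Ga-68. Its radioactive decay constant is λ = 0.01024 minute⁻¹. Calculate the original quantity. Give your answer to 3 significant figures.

4970 μCi

t½ = ln 2 / λ = 0.69315 / 0.01024 ≈ 67.69 minutes.
Number of half-lives elapsed: n = 374/67.69 ≈ 5.5252.
A₀ = A × 2^n = 108 × 2^5.5252 = 108 × 46.051 ≈ 4973.6 μCi.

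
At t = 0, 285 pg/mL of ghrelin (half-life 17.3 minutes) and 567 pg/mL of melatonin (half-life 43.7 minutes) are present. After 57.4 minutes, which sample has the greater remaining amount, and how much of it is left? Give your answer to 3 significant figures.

ghrelin: 285 × (1/2)^3.3179 ≈ 28.579 pg/mL.
melatonin: 567 × (1/2)^1.3135 ≈ 228.13 pg/mL.
Melatonin has more remaining, at ≈ 228.13 pg/mL.

melatonin, 228 pg/mL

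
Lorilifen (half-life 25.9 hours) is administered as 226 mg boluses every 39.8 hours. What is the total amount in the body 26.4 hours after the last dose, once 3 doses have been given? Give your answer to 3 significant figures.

The 3 doses were given 106, 66.2, 26.4 hours ago.
Total = 226·(1/2)^(106/25.9) + 226·(1/2)^(66.2/25.9) + 226·(1/2)^(26.4/25.9)
      = 13.246 + 38.431 + 111.5 ≈ 163.18 mg.

163 mg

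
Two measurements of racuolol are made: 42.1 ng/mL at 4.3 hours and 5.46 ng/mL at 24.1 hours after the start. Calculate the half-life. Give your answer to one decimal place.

Over Δt = 24.1 − 4.3 = 19.8 hours, the level fell by a factor of 42.1/5.46 ≈ 7.7106.
n = log₂(7.7106) ≈ 2.9468 half-lives, so t½ = 19.8/2.9468 ≈ 6.719 hours.

6.7 hours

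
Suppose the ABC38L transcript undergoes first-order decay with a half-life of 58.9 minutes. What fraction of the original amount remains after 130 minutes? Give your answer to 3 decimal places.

0.217

n = 130/58.9 ≈ 2.2071 half-lives.
Fraction remaining = (1/2)^2.2071 ≈ 0.21656.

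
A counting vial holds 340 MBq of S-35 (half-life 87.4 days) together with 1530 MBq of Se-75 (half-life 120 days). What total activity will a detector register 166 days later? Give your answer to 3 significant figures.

678 MBq

S-35: 340 × (1/2)^(166/87.4) = 340 × (1/2)^1.8993 ≈ 91.144 MBq.
Se-75: 1530 × (1/2)^(166/120) = 1530 × (1/2)^1.3833 ≈ 586.5 MBq.
Total = 91.144 + 586.5 ≈ 677.64 MBq.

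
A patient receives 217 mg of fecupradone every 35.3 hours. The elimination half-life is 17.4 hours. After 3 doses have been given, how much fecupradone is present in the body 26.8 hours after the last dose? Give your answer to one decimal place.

97.4 mg

The 3 doses were given 97.4, 62.1, 26.8 hours ago.
Total = 217·(1/2)^(97.4/17.4) + 217·(1/2)^(62.1/17.4) + 217·(1/2)^(26.8/17.4)
      = 4.4811 + 18.285 + 74.611 ≈ 97.377 mg.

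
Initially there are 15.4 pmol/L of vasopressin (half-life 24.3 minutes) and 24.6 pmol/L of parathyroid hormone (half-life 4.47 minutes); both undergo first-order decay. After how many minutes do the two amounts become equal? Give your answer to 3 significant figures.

3.70 minutes

Set 15.4·(1/2)^(t/24.3) = 24.6·(1/2)^(t/4.47).
Taking log₂: log₂(15.4/24.6) = t·(1/24.3 − 1/4.47).
log₂(0.62602) = -0.67573; 1/24.3 − 1/4.47 = -0.18256.
t = -0.67573 / -0.18256 ≈ 3.7014 minutes.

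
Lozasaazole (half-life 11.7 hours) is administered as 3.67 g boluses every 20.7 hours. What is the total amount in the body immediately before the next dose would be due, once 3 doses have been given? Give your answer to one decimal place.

1.5 g

The 3 doses were given 62.1, 41.4, 20.7 hours ago.
Total = 3.67·(1/2)^(62.1/11.7) + 3.67·(1/2)^(41.4/11.7) + 3.67·(1/2)^(20.7/11.7)
      = 0.09266 + 0.31585 + 1.0766 ≈ 1.4852 g.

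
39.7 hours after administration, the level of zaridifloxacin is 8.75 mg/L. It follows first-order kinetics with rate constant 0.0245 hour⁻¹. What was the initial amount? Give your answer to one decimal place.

t½ = ln 2 / λ = 0.69315 / 0.0245 ≈ 28.292 hours.
Number of half-lives elapsed: n = 39.7/28.292 ≈ 1.4032.
A₀ = A × 2^n = 8.75 × 2^1.4032 = 8.75 × 2.6449 ≈ 23.143 mg/L.

23.1 mg/L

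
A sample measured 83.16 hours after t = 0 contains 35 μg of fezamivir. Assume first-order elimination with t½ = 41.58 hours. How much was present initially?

Number of half-lives elapsed: n = 83.16/41.58 ≈ 2.
A₀ = A × 2^n = 35 × 2^2 = 35 × 4 ≈ 140 μg.

140 μg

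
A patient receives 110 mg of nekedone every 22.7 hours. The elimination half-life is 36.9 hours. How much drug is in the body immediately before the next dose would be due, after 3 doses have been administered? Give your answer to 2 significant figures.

150 mg

The 3 doses were given 68.1, 45.4, 22.7 hours ago.
Total = 110·(1/2)^(68.1/36.9) + 110·(1/2)^(45.4/36.9) + 110·(1/2)^(22.7/36.9)
      = 30.608 + 46.883 + 71.814 ≈ 149.3 mg.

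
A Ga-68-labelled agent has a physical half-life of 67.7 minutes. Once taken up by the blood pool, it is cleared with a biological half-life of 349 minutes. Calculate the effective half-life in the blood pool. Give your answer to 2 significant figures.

1/t_eff = 1/t_phys + 1/t_biol = 1/67.7 + 1/349 = 0.017636 per minute.
t_eff = 67.7 × 349 / (67.7 + 349) ≈ 56.701 minutes.

57 minutes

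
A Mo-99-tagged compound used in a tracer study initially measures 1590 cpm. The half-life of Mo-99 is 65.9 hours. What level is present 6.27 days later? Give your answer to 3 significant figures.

Convert the elapsed time: 6.27 days = 150.48 hours.
Number of half-lives: n = 150.48/65.9 ≈ 2.2835.
Remaining = 1590 × (1/2)^2.2835 = 1590 × 0.2054 ≈ 326.59 cpm.

327 cpm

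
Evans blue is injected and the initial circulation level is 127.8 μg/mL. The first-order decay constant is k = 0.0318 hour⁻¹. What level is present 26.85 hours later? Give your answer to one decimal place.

54.4 μg/mL

t½ = ln 2 / k = 0.69315 / 0.0318 ≈ 21.797 hours.
Number of half-lives: n = 26.85/21.797 ≈ 1.2318.
Remaining = 127.8 × (1/2)^1.2318 = 127.8 × 0.42578 ≈ 54.415 μg/mL.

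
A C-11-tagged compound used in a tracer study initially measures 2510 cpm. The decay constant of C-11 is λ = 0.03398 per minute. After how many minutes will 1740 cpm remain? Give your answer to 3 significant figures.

t½ = ln 2 / λ = 0.69315 / 0.03398 ≈ 20.399 minutes.
Fraction remaining = 1740/2510 ≈ 0.69323.
n = log₂(2510/1740) = ln(1.4425)/ln 2 ≈ 0.5286 half-lives.
t = n × t½ = 0.5286 × 20.399 ≈ 10.783 minutes.

10.8 minutes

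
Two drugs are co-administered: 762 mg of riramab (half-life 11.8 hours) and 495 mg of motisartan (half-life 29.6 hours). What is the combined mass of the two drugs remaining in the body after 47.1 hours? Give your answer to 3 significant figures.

212 mg

riramab: 762 × (1/2)^(47.1/11.8) = 762 × (1/2)^3.9915 ≈ 47.906 mg.
motisartan: 495 × (1/2)^(47.1/29.6) = 495 × (1/2)^1.5912 ≈ 164.29 mg.
Total = 47.906 + 164.29 ≈ 212.19 mg.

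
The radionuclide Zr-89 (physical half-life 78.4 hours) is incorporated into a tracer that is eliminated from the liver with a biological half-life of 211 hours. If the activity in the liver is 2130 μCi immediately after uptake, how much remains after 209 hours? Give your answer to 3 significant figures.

1/t_eff = 1/t_phys + 1/t_biol = 1/78.4 + 1/211 = 0.017494 per hour.
t_eff = 78.4 × 211 / (78.4 + 211) ≈ 57.161 hours.
Remaining = 2130 × (1/2)^(209/57.161) = 2130 × (1/2)^3.6563 ≈ 168.93 μCi.

169 μCi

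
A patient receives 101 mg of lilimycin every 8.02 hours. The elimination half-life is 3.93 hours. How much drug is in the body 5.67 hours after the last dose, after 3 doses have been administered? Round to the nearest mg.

The 3 doses were given 21.71, 13.69, 5.67 hours ago.
Total = 101·(1/2)^(21.71/3.93) + 101·(1/2)^(13.69/3.93) + 101·(1/2)^(5.67/3.93)
      = 2.1947 + 9.0302 + 37.154 ≈ 48.379 mg.

48 mg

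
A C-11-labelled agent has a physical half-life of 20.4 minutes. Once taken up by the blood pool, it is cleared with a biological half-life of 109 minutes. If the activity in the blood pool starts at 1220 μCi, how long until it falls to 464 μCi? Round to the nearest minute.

1/t_eff = 1/t_phys + 1/t_biol = 1/20.4 + 1/109 = 0.058194 per minute.
t_eff = 20.4 × 109 / (20.4 + 109) ≈ 17.184 minutes.
n = log₂(1220/464) ≈ 1.3947; t = 1.3947 × 17.184 ≈ 23.966 minutes.

24 minutes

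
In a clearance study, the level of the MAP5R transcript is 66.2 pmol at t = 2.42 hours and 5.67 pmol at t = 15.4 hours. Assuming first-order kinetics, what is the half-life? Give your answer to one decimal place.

3.7 hours

Over Δt = 15.4 − 2.42 = 12.98 hours, the level fell by a factor of 66.2/5.67 ≈ 11.675.
n = log₂(11.675) ≈ 3.5454 half-lives, so t½ = 12.98/3.5454 ≈ 3.6611 hours.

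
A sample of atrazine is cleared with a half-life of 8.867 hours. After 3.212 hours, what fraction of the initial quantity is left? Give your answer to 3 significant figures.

n = 3.212/8.867 ≈ 0.36224 half-lives.
Fraction remaining = (1/2)^0.36224 ≈ 0.77795.

0.778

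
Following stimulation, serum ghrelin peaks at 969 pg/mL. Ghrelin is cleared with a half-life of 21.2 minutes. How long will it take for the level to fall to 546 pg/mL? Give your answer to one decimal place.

Fraction remaining = 546/969 ≈ 0.56347.
n = log₂(969/546) = ln(1.7747)/ln 2 ≈ 0.8276 half-lives.
t = n × t½ = 0.8276 × 21.2 ≈ 17.545 minutes.

17.5 minutes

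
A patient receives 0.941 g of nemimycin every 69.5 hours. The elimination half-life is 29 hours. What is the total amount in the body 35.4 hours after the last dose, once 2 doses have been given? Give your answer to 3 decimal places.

0.480 g

The 2 doses were given 104.9, 35.4 hours ago.
Total = 0.941·(1/2)^(104.9/29) + 0.941·(1/2)^(35.4/29)
      = 0.076682 + 0.40376 ≈ 0.48044 g.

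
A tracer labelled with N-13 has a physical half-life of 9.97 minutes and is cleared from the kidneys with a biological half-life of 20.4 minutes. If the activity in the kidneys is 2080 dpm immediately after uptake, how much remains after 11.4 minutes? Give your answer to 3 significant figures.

639 dpm

1/t_eff = 1/t_phys + 1/t_biol = 1/9.97 + 1/20.4 = 0.14932 per minute.
t_eff = 9.97 × 20.4 / (9.97 + 20.4) ≈ 6.697 minutes.
Remaining = 2080 × (1/2)^(11.4/6.697) = 2080 × (1/2)^1.7023 ≈ 639.2 dpm.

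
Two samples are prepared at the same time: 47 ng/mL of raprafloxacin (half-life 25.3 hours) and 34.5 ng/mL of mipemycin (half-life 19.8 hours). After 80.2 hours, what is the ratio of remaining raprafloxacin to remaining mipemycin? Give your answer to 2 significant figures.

2.5

raprafloxacin: 47 × (1/2)^(80.2/25.3) = 47 × (1/2)^3.17 ≈ 5.2221 ng/mL.
mipemycin: 34.5 × (1/2)^(80.2/19.8) = 34.5 × (1/2)^4.0505 ≈ 2.0821 ng/mL.
Ratio ≈ 5.2221 / 2.0821 ≈ 2.5081.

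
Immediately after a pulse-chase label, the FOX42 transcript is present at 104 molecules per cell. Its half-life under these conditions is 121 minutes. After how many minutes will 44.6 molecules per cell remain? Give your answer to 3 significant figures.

148 minutes

Fraction remaining = 44.6/104 ≈ 0.42885.
n = log₂(104/44.6) = ln(2.3318)/ln 2 ≈ 1.2215 half-lives.
t = n × t½ = 1.2215 × 121 ≈ 147.8 minutes.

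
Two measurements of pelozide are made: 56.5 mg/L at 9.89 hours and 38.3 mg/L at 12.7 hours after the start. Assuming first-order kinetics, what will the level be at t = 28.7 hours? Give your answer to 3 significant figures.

Over Δt = 12.7 − 9.89 = 2.81 hours, the level fell by a factor of 56.5/38.3 ≈ 1.4752.
n = log₂(1.4752) ≈ 0.56091 half-lives, so t½ = 2.81/0.56091 ≈ 5.0097 hours.
From t = 12.7 to t = 28.7: 38.3 × (1/2)^((28.7−12.7)/5.0097) ≈ 4.1858 mg/L.

4.19 mg/L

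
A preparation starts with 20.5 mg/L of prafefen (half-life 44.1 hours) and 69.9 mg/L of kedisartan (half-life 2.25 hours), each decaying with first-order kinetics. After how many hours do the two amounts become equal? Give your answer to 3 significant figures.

4.20 hours

Set 20.5·(1/2)^(t/44.1) = 69.9·(1/2)^(t/2.25).
Taking log₂: log₂(20.5/69.9) = t·(1/44.1 − 1/2.25).
log₂(0.29328) = -1.7697; 1/44.1 − 1/2.25 = -0.42177.
t = -1.7697 / -0.42177 ≈ 4.1958 hours.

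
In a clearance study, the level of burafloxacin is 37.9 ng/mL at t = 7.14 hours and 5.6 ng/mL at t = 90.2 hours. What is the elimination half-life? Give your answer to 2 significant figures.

Over Δt = 90.2 − 7.14 = 83.06 hours, the level fell by a factor of 37.9/5.6 ≈ 6.7679.
n = log₂(6.7679) ≈ 2.7587 half-lives, so t½ = 83.06/2.7587 ≈ 30.108 hours.

30 hours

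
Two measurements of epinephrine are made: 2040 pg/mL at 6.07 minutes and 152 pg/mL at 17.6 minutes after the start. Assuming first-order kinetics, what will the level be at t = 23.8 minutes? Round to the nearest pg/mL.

38 pg/mL

Over Δt = 17.6 − 6.07 = 11.53 minutes, the level fell by a factor of 2040/152 ≈ 13.421.
n = log₂(13.421) ≈ 3.7464 half-lives, so t½ = 11.53/3.7464 ≈ 3.0776 minutes.
From t = 17.6 to t = 23.8: 152 × (1/2)^((23.8−17.6)/3.0776) ≈ 37.619 pg/mL.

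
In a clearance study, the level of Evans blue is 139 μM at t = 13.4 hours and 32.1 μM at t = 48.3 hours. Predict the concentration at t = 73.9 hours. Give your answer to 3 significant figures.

11.0 μM

Over Δt = 48.3 − 13.4 = 34.9 hours, the level fell by a factor of 139/32.1 ≈ 4.3302.
n = log₂(4.3302) ≈ 2.1144 half-lives, so t½ = 34.9/2.1144 ≈ 16.506 hours.
From t = 48.3 to t = 73.9: 32.1 × (1/2)^((73.9−48.3)/16.506) ≈ 10.955 μM.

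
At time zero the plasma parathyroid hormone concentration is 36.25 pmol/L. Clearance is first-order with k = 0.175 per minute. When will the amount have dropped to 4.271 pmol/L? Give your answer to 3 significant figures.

t½ = ln 2 / k = 0.69315 / 0.175 ≈ 3.9608 minutes.
Fraction remaining = 4.271/36.25 ≈ 0.11782.
n = log₂(36.25/4.271) = ln(8.4875)/ln 2 ≈ 3.0853 half-lives.
t = n × t½ = 3.0853 × 3.9608 ≈ 12.221 minutes.

12.2 minutes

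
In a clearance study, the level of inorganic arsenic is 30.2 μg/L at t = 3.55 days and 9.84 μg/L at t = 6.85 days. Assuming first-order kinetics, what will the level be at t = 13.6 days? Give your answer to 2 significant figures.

0.99 μg/L

Over Δt = 6.85 − 3.55 = 3.3 days, the level fell by a factor of 30.2/9.84 ≈ 3.0691.
n = log₂(3.0691) ≈ 1.6178 half-lives, so t½ = 3.3/1.6178 ≈ 2.0398 days.
From t = 6.85 to t = 13.6: 9.84 × (1/2)^((13.6−6.85)/2.0398) ≈ 0.99274 μg/L.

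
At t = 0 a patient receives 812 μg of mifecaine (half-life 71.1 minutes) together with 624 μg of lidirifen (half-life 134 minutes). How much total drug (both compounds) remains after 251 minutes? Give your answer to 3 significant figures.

241 μg

mifecaine: 812 × (1/2)^(251/71.1) = 812 × (1/2)^3.5302 ≈ 70.283 μg.
lidirifen: 624 × (1/2)^(251/134) = 624 × (1/2)^1.8731 ≈ 170.34 μg.
Total = 70.283 + 170.34 ≈ 240.62 μg.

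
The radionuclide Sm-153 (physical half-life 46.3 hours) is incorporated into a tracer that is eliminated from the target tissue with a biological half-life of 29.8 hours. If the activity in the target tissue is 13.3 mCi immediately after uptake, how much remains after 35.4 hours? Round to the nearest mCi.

1/t_eff = 1/t_phys + 1/t_biol = 1/46.3 + 1/29.8 = 0.055155 per hour.
t_eff = 46.3 × 29.8 / (46.3 + 29.8) ≈ 18.131 hours.
Remaining = 13.3 × (1/2)^(35.4/18.131) = 13.3 × (1/2)^1.9525 ≈ 3.4363 mCi.

3 mCi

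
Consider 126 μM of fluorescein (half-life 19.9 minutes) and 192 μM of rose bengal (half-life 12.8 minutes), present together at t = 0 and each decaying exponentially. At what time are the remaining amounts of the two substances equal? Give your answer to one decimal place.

21.8 minutes

Set 126·(1/2)^(t/19.9) = 192·(1/2)^(t/12.8).
Taking log₂: log₂(126/192) = t·(1/19.9 − 1/12.8).
log₂(0.65625) = -0.60768; 1/19.9 − 1/12.8 = -0.027874.
t = -0.60768 / -0.027874 ≈ 21.801 minutes.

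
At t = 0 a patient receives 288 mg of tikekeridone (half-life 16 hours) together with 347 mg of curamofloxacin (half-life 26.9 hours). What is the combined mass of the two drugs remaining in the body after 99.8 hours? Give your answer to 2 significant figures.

30 mg

tikekeridone: 288 × (1/2)^(99.8/16) = 288 × (1/2)^6.2375 ≈ 3.817 mg.
curamofloxacin: 347 × (1/2)^(99.8/26.9) = 347 × (1/2)^3.71 ≈ 26.515 mg.
Total = 3.817 + 26.515 ≈ 30.332 mg.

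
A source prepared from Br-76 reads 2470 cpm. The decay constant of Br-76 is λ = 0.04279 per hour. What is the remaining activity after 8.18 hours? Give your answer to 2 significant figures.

1700 cpm

t½ = ln 2 / λ = 0.69315 / 0.04279 ≈ 16.199 hours.
Number of half-lives: n = 8.18/16.199 ≈ 0.50498.
Remaining = 2470 × (1/2)^0.50498 = 2470 × 0.70467 ≈ 1740.5 cpm.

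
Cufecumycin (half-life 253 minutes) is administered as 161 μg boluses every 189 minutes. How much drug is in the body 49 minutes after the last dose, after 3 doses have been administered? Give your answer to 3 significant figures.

275 μg

The 3 doses were given 427, 238, 49 minutes ago.
Total = 161·(1/2)^(427/253) + 161·(1/2)^(238/253) + 161·(1/2)^(49/253)
      = 49.976 + 83.877 + 140.77 ≈ 274.63 μg.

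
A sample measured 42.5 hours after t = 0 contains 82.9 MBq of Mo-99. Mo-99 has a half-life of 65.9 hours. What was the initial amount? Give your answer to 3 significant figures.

Number of half-lives elapsed: n = 42.5/65.9 ≈ 0.64492.
A₀ = A × 2^n = 82.9 × 2^0.64492 = 82.9 × 1.5636 ≈ 129.63 MBq.

130 MBq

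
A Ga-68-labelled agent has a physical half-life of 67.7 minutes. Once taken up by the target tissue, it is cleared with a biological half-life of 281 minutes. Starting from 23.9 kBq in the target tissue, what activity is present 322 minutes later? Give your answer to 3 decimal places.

1/t_eff = 1/t_phys + 1/t_biol = 1/67.7 + 1/281 = 0.01833 per minute.
t_eff = 67.7 × 281 / (67.7 + 281) ≈ 54.556 minutes.
Remaining = 23.9 × (1/2)^(322/54.556) = 23.9 × (1/2)^5.9022 ≈ 0.39963 kBq.

0.400 kBq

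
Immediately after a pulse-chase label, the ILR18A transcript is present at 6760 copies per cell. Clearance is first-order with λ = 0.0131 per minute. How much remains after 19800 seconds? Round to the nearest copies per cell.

t½ = ln 2 / λ = 0.69315 / 0.0131 ≈ 52.912 minutes.
Convert the elapsed time: 19800 seconds = 330 minutes.
Number of half-lives: n = 330/52.912 ≈ 6.2368.
Remaining = 6760 × (1/2)^6.2368 = 6760 × 0.01326 ≈ 89.638 copies per cell.

90 copies per cell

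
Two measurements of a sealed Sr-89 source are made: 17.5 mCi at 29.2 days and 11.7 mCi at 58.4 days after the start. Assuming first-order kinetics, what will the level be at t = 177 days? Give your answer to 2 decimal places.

Over Δt = 58.4 − 29.2 = 29.2 days, the level fell by a factor of 17.5/11.7 ≈ 1.4957.
n = log₂(1.4957) ≈ 0.58085 half-lives, so t½ = 29.2/0.58085 ≈ 50.271 days.
From t = 58.4 to t = 177: 11.7 × (1/2)^((177−58.4)/50.271) ≈ 2.2803 mCi.

2.28 mCi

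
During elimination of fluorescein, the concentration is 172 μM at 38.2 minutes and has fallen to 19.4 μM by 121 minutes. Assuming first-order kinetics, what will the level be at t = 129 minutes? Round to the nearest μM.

Over Δt = 121 − 38.2 = 82.8 minutes, the level fell by a factor of 172/19.4 ≈ 8.866.
n = log₂(8.866) ≈ 3.1483 half-lives, so t½ = 82.8/3.1483 ≈ 26.3 minutes.
From t = 121 to t = 129: 19.4 × (1/2)^((129−121)/26.3) ≈ 15.712 μM.

16 μM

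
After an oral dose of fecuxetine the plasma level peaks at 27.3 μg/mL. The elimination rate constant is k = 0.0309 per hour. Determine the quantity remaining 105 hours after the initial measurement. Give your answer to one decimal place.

1.1 μg/mL

t½ = ln 2 / k = 0.69315 / 0.0309 ≈ 22.432 hours.
Number of half-lives: n = 105/22.432 ≈ 4.6808.
Remaining = 27.3 × (1/2)^4.6808 = 27.3 × 0.038988 ≈ 1.0644 μg/mL.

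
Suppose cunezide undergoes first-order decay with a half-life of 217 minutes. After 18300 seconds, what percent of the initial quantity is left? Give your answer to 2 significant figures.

38%

18300 seconds = 305 minutes.
n = 305/217 ≈ 1.4055 half-lives.
Fraction remaining = (1/2)^1.4055 ≈ 0.37748, i.e. 37.748%.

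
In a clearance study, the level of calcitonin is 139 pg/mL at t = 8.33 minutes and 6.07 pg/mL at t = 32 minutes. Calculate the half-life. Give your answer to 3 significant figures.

Over Δt = 32 − 8.33 = 23.67 minutes, the level fell by a factor of 139/6.07 ≈ 22.9.
n = log₂(22.9) ≈ 4.5172 half-lives, so t½ = 23.67/4.5172 ≈ 5.2399 minutes.

5.24 minutes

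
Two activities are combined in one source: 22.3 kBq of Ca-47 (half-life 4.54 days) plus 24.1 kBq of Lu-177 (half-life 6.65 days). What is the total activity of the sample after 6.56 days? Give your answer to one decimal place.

20.4 kBq

Ca-47: 22.3 × (1/2)^(6.56/4.54) = 22.3 × (1/2)^1.4449 ≈ 8.191 kBq.
Lu-177: 24.1 × (1/2)^(6.56/6.65) = 24.1 × (1/2)^0.98647 ≈ 12.164 kBq.
Total = 8.191 + 12.164 ≈ 20.355 kBq.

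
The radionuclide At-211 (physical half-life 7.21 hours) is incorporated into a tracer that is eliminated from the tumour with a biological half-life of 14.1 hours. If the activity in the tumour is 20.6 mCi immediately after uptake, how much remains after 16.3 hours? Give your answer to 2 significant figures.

1.9 mCi

1/t_eff = 1/t_phys + 1/t_biol = 1/7.21 + 1/14.1 = 0.20962 per hour.
t_eff = 7.21 × 14.1 / (7.21 + 14.1) ≈ 4.7706 hours.
Remaining = 20.6 × (1/2)^(16.3/4.7706) = 20.6 × (1/2)^3.4168 ≈ 1.9289 mCi.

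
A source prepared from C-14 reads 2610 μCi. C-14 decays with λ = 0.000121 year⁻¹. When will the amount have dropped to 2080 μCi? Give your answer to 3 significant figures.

t½ = ln 2 / λ = 0.69315 / 0.000121 ≈ 5728.5 years.
Fraction remaining = 2080/2610 ≈ 0.79693.
n = log₂(2610/2080) = ln(1.2548)/ln 2 ≈ 0.32747 half-lives.
t = n × t½ = 0.32747 × 5728.5 ≈ 1875.9 years.

1880 years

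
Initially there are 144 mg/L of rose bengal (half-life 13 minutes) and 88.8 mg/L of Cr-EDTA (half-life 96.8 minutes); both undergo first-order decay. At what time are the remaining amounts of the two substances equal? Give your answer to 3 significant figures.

10.5 minutes

Set 144·(1/2)^(t/13) = 88.8·(1/2)^(t/96.8).
Taking log₂: log₂(144/88.8) = t·(1/13 − 1/96.8).
log₂(1.6216) = 0.69744; 1/13 − 1/96.8 = 0.066592.
t = 0.69744 / 0.066592 ≈ 10.473 minutes.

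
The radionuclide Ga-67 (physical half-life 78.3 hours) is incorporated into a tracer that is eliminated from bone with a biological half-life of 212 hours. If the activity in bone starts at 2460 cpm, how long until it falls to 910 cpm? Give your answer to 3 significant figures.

82.0 hours

1/t_eff = 1/t_phys + 1/t_biol = 1/78.3 + 1/212 = 0.017488 per hour.
t_eff = 78.3 × 212 / (78.3 + 212) ≈ 57.181 hours.
n = log₂(2460/910) ≈ 1.4347; t = 1.4347 × 57.181 ≈ 82.038 hours.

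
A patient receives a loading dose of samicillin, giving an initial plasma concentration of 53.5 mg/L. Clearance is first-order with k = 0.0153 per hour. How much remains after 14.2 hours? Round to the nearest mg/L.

t½ = ln 2 / k = 0.69315 / 0.0153 ≈ 45.304 hours.
Number of half-lives: n = 14.2/45.304 ≈ 0.31344.
Remaining = 53.5 × (1/2)^0.31344 = 53.5 × 0.80472 ≈ 43.053 mg/L.

43 mg/L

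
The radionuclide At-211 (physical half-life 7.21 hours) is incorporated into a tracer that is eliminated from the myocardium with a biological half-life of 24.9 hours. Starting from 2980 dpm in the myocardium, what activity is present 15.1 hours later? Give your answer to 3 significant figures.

458 dpm

1/t_eff = 1/t_phys + 1/t_biol = 1/7.21 + 1/24.9 = 0.17886 per hour.
t_eff = 7.21 × 24.9 / (7.21 + 24.9) ≈ 5.5911 hours.
Remaining = 2980 × (1/2)^(15.1/5.5911) = 2980 × (1/2)^2.7007 ≈ 458.37 dpm.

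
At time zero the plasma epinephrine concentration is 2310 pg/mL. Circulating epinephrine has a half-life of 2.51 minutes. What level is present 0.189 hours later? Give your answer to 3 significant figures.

Convert the elapsed time: 0.189 hours = 11.34 minutes.
Number of half-lives: n = 11.34/2.51 ≈ 4.5179.
Remaining = 2310 × (1/2)^4.5179 = 2310 × 0.043648 ≈ 100.83 pg/mL.

101 pg/mL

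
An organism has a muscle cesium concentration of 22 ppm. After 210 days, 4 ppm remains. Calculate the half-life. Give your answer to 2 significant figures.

A/A₀ = 4/22 ≈ 0.18182.
n = log₂(5.5) ≈ 2.4594 half-lives elapsed in 210 days.
t½ = 210/2.4594 ≈ 85.386 days.

85 days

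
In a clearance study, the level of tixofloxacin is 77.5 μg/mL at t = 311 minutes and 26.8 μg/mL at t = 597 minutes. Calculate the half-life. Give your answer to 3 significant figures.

187 minutes

Over Δt = 597 − 311 = 286 minutes, the level fell by a factor of 77.5/26.8 ≈ 2.8918.
n = log₂(2.8918) ≈ 1.532 half-lives, so t½ = 286/1.532 ≈ 186.69 minutes.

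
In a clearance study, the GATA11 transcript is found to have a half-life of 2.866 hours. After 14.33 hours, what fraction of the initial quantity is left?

0.03125

n = 14.33/2.866 ≈ 5 half-lives.
Fraction remaining = (1/2)^5 ≈ 0.03125.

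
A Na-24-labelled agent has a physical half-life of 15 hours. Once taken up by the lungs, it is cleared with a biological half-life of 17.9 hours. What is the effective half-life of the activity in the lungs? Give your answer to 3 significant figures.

8.16 hours

1/t_eff = 1/t_phys + 1/t_biol = 1/15 + 1/17.9 = 0.12253 per hour.
t_eff = 15 × 17.9 / (15 + 17.9) ≈ 8.1611 hours.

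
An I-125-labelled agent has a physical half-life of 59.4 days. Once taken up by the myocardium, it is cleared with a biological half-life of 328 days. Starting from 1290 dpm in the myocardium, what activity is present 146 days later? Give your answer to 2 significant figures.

1/t_eff = 1/t_phys + 1/t_biol = 1/59.4 + 1/328 = 0.019884 per day.
t_eff = 59.4 × 328 / (59.4 + 328) ≈ 50.292 days.
Remaining = 1290 × (1/2)^(146/50.292) = 1290 × (1/2)^2.903 ≈ 172.46 dpm.

170 dpm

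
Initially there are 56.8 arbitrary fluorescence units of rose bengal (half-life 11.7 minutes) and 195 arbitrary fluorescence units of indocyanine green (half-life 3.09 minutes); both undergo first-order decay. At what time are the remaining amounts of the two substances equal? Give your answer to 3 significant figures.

Set 56.8·(1/2)^(t/11.7) = 195·(1/2)^(t/3.09).
Taking log₂: log₂(56.8/195) = t·(1/11.7 − 1/3.09).
log₂(0.29128) = -1.7795; 1/11.7 − 1/3.09 = -0.23815.
t = -1.7795 / -0.23815 ≈ 7.4721 minutes.

7.47 minutes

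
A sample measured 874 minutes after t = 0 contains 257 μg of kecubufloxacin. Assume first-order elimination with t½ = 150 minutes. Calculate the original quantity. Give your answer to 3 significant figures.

14600 μg

Number of half-lives elapsed: n = 874/150 ≈ 5.8267.
A₀ = A × 2^n = 257 × 2^5.8267 = 257 × 56.755 ≈ 14586 μg.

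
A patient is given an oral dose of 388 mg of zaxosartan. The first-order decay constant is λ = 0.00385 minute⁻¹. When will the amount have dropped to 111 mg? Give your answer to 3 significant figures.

t½ = ln 2 / λ = 0.69315 / 0.00385 ≈ 180.04 minutes.
Fraction remaining = 111/388 ≈ 0.28608.
n = log₂(388/111) = ln(3.4955)/ln 2 ≈ 1.8055 half-lives.
t = n × t½ = 1.8055 × 180.04 ≈ 325.06 minutes.

325 minutes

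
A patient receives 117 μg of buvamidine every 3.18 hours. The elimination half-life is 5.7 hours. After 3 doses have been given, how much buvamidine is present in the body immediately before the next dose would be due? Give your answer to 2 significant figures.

The 3 doses were given 9.54, 6.36, 3.18 hours ago.
Total = 117·(1/2)^(9.54/5.7) + 117·(1/2)^(6.36/5.7) + 117·(1/2)^(3.18/5.7)
      = 36.674 + 53.988 + 79.477 ≈ 170.14 μg.

170 μg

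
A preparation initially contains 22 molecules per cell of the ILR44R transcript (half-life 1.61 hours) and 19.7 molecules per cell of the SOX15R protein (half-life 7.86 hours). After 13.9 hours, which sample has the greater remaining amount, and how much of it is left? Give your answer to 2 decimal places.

SOX15R protein, 5.78 molecules per cell

ILR44R transcript: 22 × (1/2)^8.6335 ≈ 0.055395 molecules per cell.
SOX15R protein: 19.7 × (1/2)^1.7684 ≈ 5.7824 molecules per cell.
SOX15R protein has more remaining, at ≈ 5.7824 molecules per cell.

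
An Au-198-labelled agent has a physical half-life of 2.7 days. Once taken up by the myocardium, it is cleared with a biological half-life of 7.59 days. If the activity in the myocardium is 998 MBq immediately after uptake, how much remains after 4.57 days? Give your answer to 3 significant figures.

1/t_eff = 1/t_phys + 1/t_biol = 1/2.7 + 1/7.59 = 0.50212 per day.
t_eff = 2.7 × 7.59 / (2.7 + 7.59) ≈ 1.9915 days.
Remaining = 998 × (1/2)^(4.57/1.9915) = 998 × (1/2)^2.2947 ≈ 203.4 MBq.

203 MBq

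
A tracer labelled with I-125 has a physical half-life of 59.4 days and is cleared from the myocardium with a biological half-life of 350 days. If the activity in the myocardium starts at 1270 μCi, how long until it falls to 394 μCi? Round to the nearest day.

86 days

1/t_eff = 1/t_phys + 1/t_biol = 1/59.4 + 1/350 = 0.019692 per day.
t_eff = 59.4 × 350 / (59.4 + 350) ≈ 50.782 days.
n = log₂(1270/394) ≈ 1.6886; t = 1.6886 × 50.782 ≈ 85.748 days.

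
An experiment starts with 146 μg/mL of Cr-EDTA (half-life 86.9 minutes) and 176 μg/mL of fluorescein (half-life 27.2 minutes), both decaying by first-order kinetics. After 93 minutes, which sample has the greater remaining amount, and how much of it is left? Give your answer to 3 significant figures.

Cr-EDTA: 146 × (1/2)^1.0702 ≈ 69.533 μg/mL.
fluorescein: 176 × (1/2)^3.4191 ≈ 16.453 μg/mL.
Cr-EDTA has more remaining, at ≈ 69.533 μg/mL.

Cr-EDTA, 69.5 μg/mL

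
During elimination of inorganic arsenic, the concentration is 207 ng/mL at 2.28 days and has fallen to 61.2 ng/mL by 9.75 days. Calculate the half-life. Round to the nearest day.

Over Δt = 9.75 − 2.28 = 7.47 days, the level fell by a factor of 207/61.2 ≈ 3.3824.
n = log₂(3.3824) ≈ 1.758 half-lives, so t½ = 7.47/1.758 ≈ 4.2491 days.

4 days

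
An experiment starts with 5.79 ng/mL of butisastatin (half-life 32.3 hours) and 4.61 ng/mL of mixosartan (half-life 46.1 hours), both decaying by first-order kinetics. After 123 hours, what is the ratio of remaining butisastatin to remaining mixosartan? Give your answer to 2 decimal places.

0.57

butisastatin: 5.79 × (1/2)^(123/32.3) = 5.79 × (1/2)^3.808 ≈ 0.41337 ng/mL.
mixosartan: 4.61 × (1/2)^(123/46.1) = 4.61 × (1/2)^2.6681 ≈ 0.7253 ng/mL.
Ratio ≈ 0.41337 / 0.7253 ≈ 0.56993.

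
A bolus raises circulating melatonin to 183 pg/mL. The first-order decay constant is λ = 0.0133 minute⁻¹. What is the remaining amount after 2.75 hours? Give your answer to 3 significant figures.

20.4 pg/mL

t½ = ln 2 / λ = 0.69315 / 0.0133 ≈ 52.116 minutes.
Convert the elapsed time: 2.75 hours = 165 minutes.
Number of half-lives: n = 165/52.116 ≈ 3.166.
Remaining = 183 × (1/2)^3.166 = 183 × 0.11141 ≈ 20.389 pg/mL.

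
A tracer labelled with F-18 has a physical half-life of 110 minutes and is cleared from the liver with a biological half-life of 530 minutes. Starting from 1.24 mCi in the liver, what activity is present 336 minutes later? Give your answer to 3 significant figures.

1/t_eff = 1/t_phys + 1/t_biol = 1/110 + 1/530 = 0.010978 per minute.
t_eff = 110 × 530 / (110 + 530) ≈ 91.094 minutes.
Remaining = 1.24 × (1/2)^(336/91.094) = 1.24 × (1/2)^3.6885 ≈ 0.096177 mCi.

0.0962 mCi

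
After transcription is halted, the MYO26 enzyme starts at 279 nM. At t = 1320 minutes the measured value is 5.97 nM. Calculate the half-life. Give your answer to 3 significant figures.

A/A₀ = 5.97/279 ≈ 0.021398.
n = log₂(46.734) ≈ 5.5464 half-lives elapsed in 1320 minutes.
t½ = 1320/5.5464 ≈ 237.99 minutes.

238 minutes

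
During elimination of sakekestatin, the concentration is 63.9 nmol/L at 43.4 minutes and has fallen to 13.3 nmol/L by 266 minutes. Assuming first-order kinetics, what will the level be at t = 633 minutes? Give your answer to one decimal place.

Over Δt = 266 − 43.4 = 222.6 minutes, the level fell by a factor of 63.9/13.3 ≈ 4.8045.
n = log₂(4.8045) ≈ 2.2644 half-lives, so t½ = 222.6/2.2644 ≈ 98.305 minutes.
From t = 266 to t = 633: 13.3 × (1/2)^((633−266)/98.305) ≈ 1 nmol/L.

1.0 nmol/L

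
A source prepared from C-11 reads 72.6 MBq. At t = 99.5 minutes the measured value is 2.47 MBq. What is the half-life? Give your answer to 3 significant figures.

20.4 minutes

A/A₀ = 2.47/72.6 ≈ 0.034022.
n = log₂(29.393) ≈ 4.8774 half-lives elapsed in 99.5 minutes.
t½ = 99.5/4.8774 ≈ 20.4 minutes.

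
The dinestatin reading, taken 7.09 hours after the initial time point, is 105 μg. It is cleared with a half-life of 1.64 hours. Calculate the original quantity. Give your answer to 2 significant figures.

Number of half-lives elapsed: n = 7.09/1.64 ≈ 4.3232.
A₀ = A × 2^n = 105 × 2^4.3232 = 105 × 20.017 ≈ 2101.8 μg.

2100 μg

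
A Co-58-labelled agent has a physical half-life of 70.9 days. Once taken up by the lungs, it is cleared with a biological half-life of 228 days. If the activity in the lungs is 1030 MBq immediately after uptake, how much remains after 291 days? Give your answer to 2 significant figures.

25 MBq

1/t_eff = 1/t_phys + 1/t_biol = 1/70.9 + 1/228 = 0.01849 per day.
t_eff = 70.9 × 228 / (70.9 + 228) ≈ 54.082 days.
Remaining = 1030 × (1/2)^(291/54.082) = 1030 × (1/2)^5.3807 ≈ 24.722 MBq.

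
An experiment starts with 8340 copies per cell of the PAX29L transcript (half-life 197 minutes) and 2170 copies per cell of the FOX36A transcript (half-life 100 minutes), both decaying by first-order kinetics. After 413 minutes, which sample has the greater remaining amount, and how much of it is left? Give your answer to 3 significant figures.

PAX29L transcript, 1950 copies per cell

PAX29L transcript: 8340 × (1/2)^2.0964 ≈ 1950.2 copies per cell.
FOX36A transcript: 2170 × (1/2)^4.13 ≈ 123.94 copies per cell.
PAX29L transcript has more remaining, at ≈ 1950.2 copies per cell.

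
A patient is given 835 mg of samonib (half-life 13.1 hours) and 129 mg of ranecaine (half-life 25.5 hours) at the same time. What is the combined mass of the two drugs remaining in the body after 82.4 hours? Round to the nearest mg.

samonib: 835 × (1/2)^(82.4/13.1) = 835 × (1/2)^6.2901 ≈ 10.671 mg.
ranecaine: 129 × (1/2)^(82.4/25.5) = 129 × (1/2)^3.2314 ≈ 13.736 mg.
Total = 10.671 + 13.736 ≈ 24.406 mg.

24 mg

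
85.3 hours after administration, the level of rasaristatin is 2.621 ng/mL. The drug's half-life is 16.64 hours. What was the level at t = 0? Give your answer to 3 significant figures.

Number of half-lives elapsed: n = 85.3/16.64 ≈ 5.1262.
A₀ = A × 2^n = 2.621 × 2^5.1262 = 2.621 × 34.925 ≈ 91.539 ng/mL.

91.5 ng/mL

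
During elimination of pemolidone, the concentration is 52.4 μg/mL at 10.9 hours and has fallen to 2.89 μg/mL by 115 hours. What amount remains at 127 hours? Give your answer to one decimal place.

Over Δt = 115 − 10.9 = 104.1 hours, the level fell by a factor of 52.4/2.89 ≈ 18.131.
n = log₂(18.131) ≈ 4.1804 half-lives, so t½ = 104.1/4.1804 ≈ 24.902 hours.
From t = 115 to t = 127: 2.89 × (1/2)^((127−115)/24.902) ≈ 2.0693 μg/mL.

2.1 μg/mL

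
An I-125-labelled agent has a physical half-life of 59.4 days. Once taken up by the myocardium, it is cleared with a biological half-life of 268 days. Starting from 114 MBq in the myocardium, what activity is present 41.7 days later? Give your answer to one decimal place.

1/t_eff = 1/t_phys + 1/t_biol = 1/59.4 + 1/268 = 0.020566 per day.
t_eff = 59.4 × 268 / (59.4 + 268) ≈ 48.623 days.
Remaining = 114 × (1/2)^(41.7/48.623) = 114 × (1/2)^0.85762 ≈ 62.912 MBq.

62.9 MBq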